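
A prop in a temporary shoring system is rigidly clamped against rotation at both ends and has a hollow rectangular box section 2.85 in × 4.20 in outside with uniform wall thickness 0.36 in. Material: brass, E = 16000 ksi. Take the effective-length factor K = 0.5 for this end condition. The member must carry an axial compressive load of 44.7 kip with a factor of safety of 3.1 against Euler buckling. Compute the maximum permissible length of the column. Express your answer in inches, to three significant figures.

Inner dimensions: h_i = 4.20 − 2×0.36 = 3.480 in, b_i = 2.85 − 2×0.36 = 2.130 in
Weak-axis I_min = (h_o·b_o³ − h_i·b_i³)/12 with b_o = 2.85, b_i = 2.130 in (shorter outer/inner sides).
I_min = (4.20×2.85³ − 3.480×2.130³)/12 = 5.300 in⁴
Required critical load P_cr = n·P = 3.1 × 44.7 = 138.6 kip = 1.386×10^5 lb
From P_cr = π²EI/(K·L)²:  L = (1/K)·√(π²EI/P_cr) = (1/0.5)·√(π²×1.60×10^7×5.300/1.386×10^5)
L = 155 in

L_max ≈ 155 in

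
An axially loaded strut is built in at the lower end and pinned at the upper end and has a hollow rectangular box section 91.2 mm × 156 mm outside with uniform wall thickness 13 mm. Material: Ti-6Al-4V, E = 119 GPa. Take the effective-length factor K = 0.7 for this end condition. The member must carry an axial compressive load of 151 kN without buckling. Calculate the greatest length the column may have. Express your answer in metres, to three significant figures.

Inner dimensions: h_i = 156 − 2×13 = 130.0 mm, b_i = 91.2 − 2×13 = 65.20 mm
Weak-axis I_min = (h_o·b_o³ − h_i·b_i³)/12 with b_o = 91.2, b_i = 65.20 mm (shorter outer/inner sides).
I_min = (156×91.2³ − 130.0×65.20³)/12 = 6.859×10^6 mm⁴
I = 6.859×10^-6 m⁴
At the buckling limit P_cr = P = 1.510×10^5 N
From P_cr = π²EI/(K·L)²:  L = (1/K)·√(π²EI/P_cr) = (1/0.7)·√(π²×1.19×10^11×6.859×10^-6/1.510×10^5)
L = 10.4 m

L_max ≈ 10.4 m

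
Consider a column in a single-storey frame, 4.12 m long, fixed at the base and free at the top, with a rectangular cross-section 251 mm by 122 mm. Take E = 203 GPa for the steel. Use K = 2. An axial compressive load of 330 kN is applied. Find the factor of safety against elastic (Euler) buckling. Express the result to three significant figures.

Buckling occurs about the weak axis: I_min = h·b³/12 with b = 122 mm (the shorter side).
I_min = 251×122³/12 = 3.798×10^7 mm⁴
I = 3.798×10^7 mm⁴ = 3.798×10^-5 m⁴
Effective length L_e = K·L = 2 × 4.12 = 8.240 m
P_cr = π²EI / L_e² = π² × 203×10⁹ × 3.798×10^-5 / 8.240² = 1.121×10^6 N
Factor of safety n = P_cr / P = 1120.8 / 330 = 3.40

n ≈ 3.40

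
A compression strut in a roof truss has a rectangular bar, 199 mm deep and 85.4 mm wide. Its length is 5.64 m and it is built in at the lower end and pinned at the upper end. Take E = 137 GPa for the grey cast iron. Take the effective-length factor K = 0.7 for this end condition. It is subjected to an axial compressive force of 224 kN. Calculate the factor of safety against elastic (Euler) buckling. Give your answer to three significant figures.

Buckling occurs about the weak axis: I_min = h·b³/12 with b = 85.4 mm (the shorter side).
I_min = 199×85.4³/12 = 1.033×10^7 mm⁴
I = 1.033×10^7 mm⁴ = 1.033×10^-5 m⁴
Effective length L_e = K·L = 0.7 × 5.64 = 3.948 m
P_cr = π²EI / L_e² = π² × 137×10⁹ × 1.033×10^-5 / 3.948² = 8.960×10^5 N
Factor of safety n = P_cr / P = 896.01 / 224 = 4.00

n ≈ 4.00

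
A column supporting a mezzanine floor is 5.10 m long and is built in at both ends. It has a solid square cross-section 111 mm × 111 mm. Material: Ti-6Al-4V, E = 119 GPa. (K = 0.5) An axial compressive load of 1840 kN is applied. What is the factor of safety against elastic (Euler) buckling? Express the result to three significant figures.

n ≈ 1.24

I = a⁴/12 = 111⁴/12 = 1.265×10^7 mm⁴
I = 1.265×10^7 mm⁴ = 1.265×10^-5 m⁴
Effective length L_e = K·L = 0.5 × 5.10 = 2.550 m
P_cr = π²EI / L_e² = π² × 119×10⁹ × 1.265×10^-5 / 2.550² = 2.285×10^6 N
Factor of safety n = P_cr / P = 2285.0 / 1840 = 1.24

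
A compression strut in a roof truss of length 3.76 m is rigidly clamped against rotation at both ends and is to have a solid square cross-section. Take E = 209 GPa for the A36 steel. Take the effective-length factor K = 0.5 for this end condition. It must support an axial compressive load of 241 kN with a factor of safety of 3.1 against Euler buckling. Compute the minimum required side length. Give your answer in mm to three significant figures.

a ≈ 62.6 mm

Required P_cr = n·P = 3.1 × 241 = 747.1 kN
L_e = K·L = 0.5 × 3.76 = 1.880 m
Required I = P_cr·L_e²/(π²E) = 7.471×10^5 × 1.880² / (π² × 2.09×10^11) = 1.280×10^-6 m⁴
I_req = 1.280×10^6 mm⁴
Solid square: I = a⁴/12  ⇒  a = (12I)^(1/4) = (12×1.280×10^6)^(1/4) = 62.6 mm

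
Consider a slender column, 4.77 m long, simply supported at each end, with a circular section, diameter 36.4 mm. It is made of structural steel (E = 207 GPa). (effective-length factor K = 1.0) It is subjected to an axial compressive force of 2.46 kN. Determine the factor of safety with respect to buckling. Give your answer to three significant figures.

I = πd⁴/64 = π×36.4⁴/64 = 8.617×10^4 mm⁴
I = 8.617×10^4 mm⁴ = 8.617×10^-8 m⁴
Effective length L_e = K·L = 1 × 4.77 = 4.770 m
P_cr = π²EI / L_e² = π² × 207×10⁹ × 8.617×10^-8 / 4.770² = 7.738×10^3 N
Factor of safety n = P_cr / P = 7.7376 / 2.46 = 3.15

n ≈ 3.15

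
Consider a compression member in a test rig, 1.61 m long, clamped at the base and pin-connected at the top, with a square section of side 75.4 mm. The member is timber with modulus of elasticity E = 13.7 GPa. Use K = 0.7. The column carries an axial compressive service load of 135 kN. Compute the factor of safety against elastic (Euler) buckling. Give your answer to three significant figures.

n ≈ 2.12

I = a⁴/12 = 75.4⁴/12 = 2.693×10^6 mm⁴
I = 2.693×10^6 mm⁴ = 2.693×10^-6 m⁴
Effective length L_e = K·L = 0.7 × 1.61 = 1.127 m
P_cr = π²EI / L_e² = π² × 13.7×10⁹ × 2.693×10^-6 / 1.127² = 2.867×10^5 N
Factor of safety n = P_cr / P = 286.73 / 135 = 2.12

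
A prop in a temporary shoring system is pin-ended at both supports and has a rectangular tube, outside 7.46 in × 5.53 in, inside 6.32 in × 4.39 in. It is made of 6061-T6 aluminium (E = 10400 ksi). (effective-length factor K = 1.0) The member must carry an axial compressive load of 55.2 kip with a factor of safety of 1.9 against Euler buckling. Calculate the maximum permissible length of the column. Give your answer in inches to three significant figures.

L_max ≈ 243 in

Weak-axis I_min = (h_o·b_o³ − h_i·b_i³)/12 with b_o = 5.53, b_i = 4.390 in (shorter outer/inner sides).
I_min = (7.46×5.53³ − 6.320×4.390³)/12 = 60.57 in⁴
Required critical load P_cr = n·P = 1.9 × 55.2 = 104.9 kip = 1.049×10^5 lb
From P_cr = π²EI/(K·L)²:  L = (1/K)·√(π²EI/P_cr) = (1/1)·√(π²×1.04×10^7×60.57/1.049×10^5)
L = 243 in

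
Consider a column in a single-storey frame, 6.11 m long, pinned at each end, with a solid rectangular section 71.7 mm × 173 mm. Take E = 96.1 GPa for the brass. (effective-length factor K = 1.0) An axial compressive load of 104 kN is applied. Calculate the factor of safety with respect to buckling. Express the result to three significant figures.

Buckling occurs about the weak axis: I_min = h·b³/12 with b = 71.7 mm (the shorter side).
I_min = 173×71.7³/12 = 5.314×10^6 mm⁴
I = 5.314×10^6 mm⁴ = 5.314×10^-6 m⁴
Effective length L_e = K·L = 1 × 6.11 = 6.110 m
P_cr = π²EI / L_e² = π² × 96.1×10⁹ × 5.314×10^-6 / 6.110² = 1.350×10^5 N
Factor of safety n = P_cr / P = 135.01 / 104 = 1.30

n ≈ 1.30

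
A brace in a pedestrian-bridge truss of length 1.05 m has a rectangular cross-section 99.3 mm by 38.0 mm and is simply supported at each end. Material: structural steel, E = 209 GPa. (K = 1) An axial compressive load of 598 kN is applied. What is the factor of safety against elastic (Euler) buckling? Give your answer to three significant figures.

Buckling occurs about the weak axis: I_min = h·b³/12 with b = 38.0 mm (the shorter side).
I_min = 99.3×38.0³/12 = 4.541×10^5 mm⁴
I = 4.541×10^5 mm⁴ = 4.541×10^-7 m⁴
Effective length L_e = K·L = 1 × 1.05 = 1.050 m
P_cr = π²EI / L_e² = π² × 209×10⁹ × 4.541×10^-7 / 1.050² = 8.495×10^5 N
Factor of safety n = P_cr / P = 849.54 / 598 = 1.42

n ≈ 1.42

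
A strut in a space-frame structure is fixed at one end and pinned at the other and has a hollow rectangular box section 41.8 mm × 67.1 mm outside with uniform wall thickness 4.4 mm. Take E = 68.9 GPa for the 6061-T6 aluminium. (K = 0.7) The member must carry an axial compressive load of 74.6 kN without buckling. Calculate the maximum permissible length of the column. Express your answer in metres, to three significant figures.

Inner dimensions: h_i = 67.1 − 2×4.4 = 58.30 mm, b_i = 41.8 − 2×4.4 = 33.00 mm
Weak-axis I_min = (h_o·b_o³ − h_i·b_i³)/12 with b_o = 41.8, b_i = 33.00 mm (shorter outer/inner sides).
I_min = (67.1×41.8³ − 58.30×33.00³)/12 = 2.338×10^5 mm⁴
I = 2.338×10^-7 m⁴
At the buckling limit P_cr = P = 7.460×10^4 N
From P_cr = π²EI/(K·L)²:  L = (1/K)·√(π²EI/P_cr) = (1/0.7)·√(π²×6.89×10^10×2.338×10^-7/7.460×10^4)
L = 2.09 m

L_max ≈ 2.09 m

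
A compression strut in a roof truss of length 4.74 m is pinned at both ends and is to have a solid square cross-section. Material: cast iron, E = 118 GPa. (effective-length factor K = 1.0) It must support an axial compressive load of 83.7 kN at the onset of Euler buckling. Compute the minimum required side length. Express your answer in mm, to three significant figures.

a ≈ 66.3 mm

L_e = K·L = 1 × 4.74 = 4.740 m
Required I = P_cr·L_e²/(π²E) = 8.370×10^4 × 4.740² / (π² × 1.18×10^11) = 1.615×10^-6 m⁴
I_req = 1.615×10^6 mm⁴
Solid square: I = a⁴/12  ⇒  a = (12I)^(1/4) = (12×1.615×10^6)^(1/4) = 66.3 mm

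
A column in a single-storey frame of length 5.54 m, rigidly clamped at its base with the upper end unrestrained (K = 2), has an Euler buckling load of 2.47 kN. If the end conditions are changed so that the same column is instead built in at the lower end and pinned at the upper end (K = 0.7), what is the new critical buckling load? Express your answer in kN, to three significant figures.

P_cr ≈ 20.2 kN

P_cr ∝ 1/K², so P_cr,new = P_cr,old × (K_old/K_new)² = 2.47 × (2/0.7)²
= 2.47 × 8.163 = 20.2 kN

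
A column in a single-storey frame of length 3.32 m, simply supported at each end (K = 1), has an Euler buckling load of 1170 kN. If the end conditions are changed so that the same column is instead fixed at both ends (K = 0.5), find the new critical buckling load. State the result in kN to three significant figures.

P_cr ∝ 1/K², so P_cr,new = P_cr,old × (K_old/K_new)² = 1170 × (1/0.5)²
= 1170 × 4.000 = 4680 kN

P_cr ≈ 4680 kN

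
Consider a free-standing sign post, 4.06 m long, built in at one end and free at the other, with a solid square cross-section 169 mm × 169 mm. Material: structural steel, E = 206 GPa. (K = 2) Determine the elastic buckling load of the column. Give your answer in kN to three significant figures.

P_cr ≈ 2100 kN

I = a⁴/12 = 169⁴/12 = 6.798×10^7 mm⁴
I = 6.798×10^7 mm⁴ = 6.798×10^-5 m⁴
Effective length L_e = K·L = 2 × 4.06 = 8.120 m
P_cr = π²EI / L_e² = π² × 206×10⁹ × 6.798×10^-5 / 8.120² = 2.096×10^6 N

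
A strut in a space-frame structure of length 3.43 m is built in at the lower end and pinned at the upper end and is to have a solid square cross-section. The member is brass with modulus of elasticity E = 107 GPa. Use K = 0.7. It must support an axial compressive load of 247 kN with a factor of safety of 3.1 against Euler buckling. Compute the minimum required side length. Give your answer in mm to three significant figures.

a ≈ 84.2 mm

Required P_cr = n·P = 3.1 × 247 = 765.7 kN
L_e = K·L = 0.7 × 3.43 = 2.401 m
Required I = P_cr·L_e²/(π²E) = 7.657×10^5 × 2.401² / (π² × 1.07×10^11) = 4.180×10^-6 m⁴
I_req = 4.180×10^6 mm⁴
Solid square: I = a⁴/12  ⇒  a = (12I)^(1/4) = (12×4.180×10^6)^(1/4) = 84.2 mm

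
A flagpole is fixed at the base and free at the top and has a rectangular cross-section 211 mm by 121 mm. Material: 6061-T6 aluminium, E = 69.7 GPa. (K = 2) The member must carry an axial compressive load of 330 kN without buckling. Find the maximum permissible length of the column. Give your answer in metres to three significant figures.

L_max ≈ 4.03 m

Buckling occurs about the weak axis: I_min = h·b³/12 with b = 121 mm (the shorter side).
I_min = 211×121³/12 = 3.115×10^7 mm⁴
I = 3.115×10^-5 m⁴
At the buckling limit P_cr = P = 3.300×10^5 N
From P_cr = π²EI/(K·L)²:  L = (1/K)·√(π²EI/P_cr) = (1/2)·√(π²×6.97×10^10×3.115×10^-5/3.300×10^5)
L = 4.03 m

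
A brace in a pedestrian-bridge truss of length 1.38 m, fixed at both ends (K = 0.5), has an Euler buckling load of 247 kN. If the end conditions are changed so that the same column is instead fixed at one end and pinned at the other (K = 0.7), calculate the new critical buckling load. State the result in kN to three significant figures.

P_cr ≈ 126 kN

P_cr ∝ 1/K², so P_cr,new = P_cr,old × (K_old/K_new)² = 247 × (0.5/0.7)²
= 247 × 0.5102 = 126 kN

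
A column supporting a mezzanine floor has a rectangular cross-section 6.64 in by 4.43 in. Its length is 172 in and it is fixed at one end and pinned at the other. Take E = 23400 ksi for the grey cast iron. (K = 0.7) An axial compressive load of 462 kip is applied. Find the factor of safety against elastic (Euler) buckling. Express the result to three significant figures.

Buckling occurs about the weak axis: I_min = h·b³/12 with b = 4.43 in (the shorter side).
I_min = 6.64×4.43³/12 = 48.11 in⁴
Effective length L_e = K·L = 0.7 × 172 = 120.4 in
P_cr = π²EI / L_e² = π² × 23400×10³ × 48.11 / 120.4² = 7.664×10^5 lb
Factor of safety n = P_cr / P = 766.41 / 462 = 1.66

n ≈ 1.66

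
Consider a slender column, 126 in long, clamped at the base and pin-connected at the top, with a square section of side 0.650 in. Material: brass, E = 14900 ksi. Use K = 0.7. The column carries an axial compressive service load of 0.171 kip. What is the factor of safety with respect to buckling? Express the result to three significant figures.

I = a⁴/12 = 0.650⁴/12 = 1.488×10^-2 in⁴
Effective length L_e = K·L = 0.7 × 126 = 88.20 in
P_cr = π²EI / L_e² = π² × 14900×10³ × 1.488×10^-2 / 88.20² = 281.2 lb
Factor of safety n = P_cr / P = 0.28120 / 0.171 = 1.64

n ≈ 1.64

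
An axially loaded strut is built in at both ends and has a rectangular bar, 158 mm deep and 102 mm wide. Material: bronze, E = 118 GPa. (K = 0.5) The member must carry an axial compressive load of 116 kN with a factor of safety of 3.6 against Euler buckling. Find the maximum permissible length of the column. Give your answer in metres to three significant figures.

L_max ≈ 12.5 m

Buckling occurs about the weak axis: I_min = h·b³/12 with b = 102 mm (the shorter side).
I_min = 158×102³/12 = 1.397×10^7 mm⁴
I = 1.397×10^-5 m⁴
Required critical load P_cr = n·P = 3.6 × 116 = 417.6 kN = 4.176×10^5 N
From P_cr = π²EI/(K·L)²:  L = (1/K)·√(π²EI/P_cr) = (1/0.5)·√(π²×1.18×10^11×1.397×10^-5/4.176×10^5)
L = 12.5 m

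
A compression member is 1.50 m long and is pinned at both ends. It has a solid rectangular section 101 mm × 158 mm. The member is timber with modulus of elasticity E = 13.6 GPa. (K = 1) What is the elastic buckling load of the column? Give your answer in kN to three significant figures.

P_cr ≈ 809 kN

Buckling occurs about the weak axis: I_min = h·b³/12 with b = 101 mm (the shorter side).
I_min = 158×101³/12 = 1.357×10^7 mm⁴
I = 1.357×10^7 mm⁴ = 1.357×10^-5 m⁴
Effective length L_e = K·L = 1 × 1.50 = 1.500 m
P_cr = π²EI / L_e² = π² × 13.6×10⁹ × 1.357×10^-5 / 1.500² = 8.093×10^5 N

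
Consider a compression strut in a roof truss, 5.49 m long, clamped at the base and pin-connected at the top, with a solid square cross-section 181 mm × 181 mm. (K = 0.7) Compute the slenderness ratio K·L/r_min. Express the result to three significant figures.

λ ≈ 73.5

For a square r = a/√12 = 181/√12 = 52.25 mm
L_e = K·L = 0.7 × 5.49 m = 3.843 m = 3843.0 mm
λ = L_e / r_min = 3843.0 / 52.25 = 73.5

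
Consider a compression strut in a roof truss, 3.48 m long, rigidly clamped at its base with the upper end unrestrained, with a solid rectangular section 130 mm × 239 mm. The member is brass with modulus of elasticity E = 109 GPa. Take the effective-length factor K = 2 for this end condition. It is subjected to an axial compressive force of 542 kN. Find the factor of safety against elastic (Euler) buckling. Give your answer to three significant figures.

n ≈ 1.79

Buckling occurs about the weak axis: I_min = h·b³/12 with b = 130 mm (the shorter side).
I_min = 239×130³/12 = 4.376×10^7 mm⁴
I = 4.376×10^7 mm⁴ = 4.376×10^-5 m⁴
Effective length L_e = K·L = 2 × 3.48 = 6.960 m
P_cr = π²EI / L_e² = π² × 109×10⁹ × 4.376×10^-5 / 6.960² = 9.717×10^5 N
Factor of safety n = P_cr / P = 971.75 / 542 = 1.79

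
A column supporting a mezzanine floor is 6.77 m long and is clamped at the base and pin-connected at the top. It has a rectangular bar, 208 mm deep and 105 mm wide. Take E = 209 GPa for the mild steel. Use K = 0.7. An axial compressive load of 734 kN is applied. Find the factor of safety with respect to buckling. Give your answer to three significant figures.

Buckling occurs about the weak axis: I_min = h·b³/12 with b = 105 mm (the shorter side).
I_min = 208×105³/12 = 2.007×10^7 mm⁴
I = 2.007×10^7 mm⁴ = 2.007×10^-5 m⁴
Effective length L_e = K·L = 0.7 × 6.77 = 4.739 m
P_cr = π²EI / L_e² = π² × 209×10⁹ × 2.007×10^-5 / 4.739² = 1.843×10^6 N
Factor of safety n = P_cr / P = 1843.0 / 734 = 2.51

n ≈ 2.51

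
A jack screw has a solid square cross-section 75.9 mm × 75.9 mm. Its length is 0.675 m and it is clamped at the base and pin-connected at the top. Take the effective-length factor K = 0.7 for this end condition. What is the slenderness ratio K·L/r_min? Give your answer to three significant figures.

λ ≈ 21.6

For a square r = a/√12 = 75.9/√12 = 21.91 mm
L_e = K·L = 0.7 × 0.675 m = 0.4725 m = 472.50 mm
λ = L_e / r_min = 472.50 / 21.91 = 21.6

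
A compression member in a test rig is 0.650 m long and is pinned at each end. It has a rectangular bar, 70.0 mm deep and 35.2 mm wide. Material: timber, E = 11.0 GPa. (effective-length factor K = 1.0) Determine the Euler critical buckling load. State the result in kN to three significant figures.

Buckling occurs about the weak axis: I_min = h·b³/12 with b = 35.2 mm (the shorter side).
I_min = 70.0×35.2³/12 = 2.544×10^5 mm⁴
I = 2.544×10^5 mm⁴ = 2.544×10^-7 m⁴
Effective length L_e = K·L = 1 × 0.650 = 0.6500 m
P_cr = π²EI / L_e² = π² × 11.0×10⁹ × 2.544×10^-7 / 0.6500² = 6.537×10^4 N

P_cr ≈ 65.4 kN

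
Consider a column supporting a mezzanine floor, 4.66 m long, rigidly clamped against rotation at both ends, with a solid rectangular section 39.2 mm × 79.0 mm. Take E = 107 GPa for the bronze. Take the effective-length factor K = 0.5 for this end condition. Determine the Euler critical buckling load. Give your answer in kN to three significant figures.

P_cr ≈ 77.1 kN

Buckling occurs about the weak axis: I_min = h·b³/12 with b = 39.2 mm (the shorter side).
I_min = 79.0×39.2³/12 = 3.966×10^5 mm⁴
I = 3.966×10^5 mm⁴ = 3.966×10^-7 m⁴
Effective length L_e = K·L = 0.5 × 4.66 = 2.330 m
P_cr = π²EI / L_e² = π² × 107×10⁹ × 3.966×10^-7 / 2.330² = 7.714×10^4 N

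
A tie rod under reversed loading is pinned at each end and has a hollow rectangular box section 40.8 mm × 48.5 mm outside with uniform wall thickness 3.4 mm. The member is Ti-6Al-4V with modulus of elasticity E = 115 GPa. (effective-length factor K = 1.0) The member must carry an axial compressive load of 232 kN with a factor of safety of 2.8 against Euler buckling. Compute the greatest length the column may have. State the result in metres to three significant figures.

L_max ≈ 0.491 m

Inner dimensions: h_i = 48.5 − 2×3.4 = 41.70 mm, b_i = 40.8 − 2×3.4 = 34.00 mm
Weak-axis I_min = (h_o·b_o³ − h_i·b_i³)/12 with b_o = 40.8, b_i = 34.00 mm (shorter outer/inner sides).
I_min = (48.5×40.8³ − 41.70×34.00³)/12 = 1.379×10^5 mm⁴
I = 1.379×10^-7 m⁴
Required critical load P_cr = n·P = 2.8 × 232 = 649.6 kN = 6.496×10^5 N
From P_cr = π²EI/(K·L)²:  L = (1/K)·√(π²EI/P_cr) = (1/1)·√(π²×1.15×10^11×1.379×10^-7/6.496×10^5)
L = 0.491 m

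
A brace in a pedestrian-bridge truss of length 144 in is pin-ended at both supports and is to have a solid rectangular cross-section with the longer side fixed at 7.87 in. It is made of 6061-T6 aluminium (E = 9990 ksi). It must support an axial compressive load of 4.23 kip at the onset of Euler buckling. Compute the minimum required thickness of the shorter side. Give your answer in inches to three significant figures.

b ≈ 1.11 in

L_e = K·L = 1 × 144 = 144.0 in
Required I = P_cr·L_e²/(π²E) = 4.230×10^3 × 144.0² / (π² × 9.99×10^6) = 0.8896 in⁴
Rectangle, weak axis: I_min = h·b³/12 with h = 7.87 in fixed  ⇒  b = (12I/h)^(1/3) = 1.11 in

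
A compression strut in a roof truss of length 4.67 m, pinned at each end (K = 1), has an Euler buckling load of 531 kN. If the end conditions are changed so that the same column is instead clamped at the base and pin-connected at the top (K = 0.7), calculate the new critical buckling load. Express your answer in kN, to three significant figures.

P_cr ∝ 1/K², so P_cr,new = P_cr,old × (K_old/K_new)² = 531 × (1/0.7)²
= 531 × 2.041 = 1080 kN

P_cr ≈ 1080 kN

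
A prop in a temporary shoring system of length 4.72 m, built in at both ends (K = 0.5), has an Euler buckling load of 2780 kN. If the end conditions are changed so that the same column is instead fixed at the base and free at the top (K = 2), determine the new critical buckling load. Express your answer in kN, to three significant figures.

P_cr ∝ 1/K², so P_cr,new = P_cr,old × (K_old/K_new)² = 2780 × (0.5/2)²
= 2780 × 0.06250 = 174 kN

P_cr ≈ 174 kN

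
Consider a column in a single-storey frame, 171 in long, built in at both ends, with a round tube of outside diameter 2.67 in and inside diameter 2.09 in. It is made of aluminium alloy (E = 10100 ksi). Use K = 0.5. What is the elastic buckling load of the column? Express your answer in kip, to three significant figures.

P_cr ≈ 21.2 kip

d_o = 2.67 in, d_i = 2.09 in
I = π(d_o⁴ − d_i⁴)/64 = π(2.67⁴ − 2.090⁴)/64 = 1.558 in⁴
Effective length L_e = K·L = 0.5 × 171 = 85.50 in
P_cr = π²EI / L_e² = π² × 10100×10³ × 1.558 / 85.50² = 2.125×10^4 lb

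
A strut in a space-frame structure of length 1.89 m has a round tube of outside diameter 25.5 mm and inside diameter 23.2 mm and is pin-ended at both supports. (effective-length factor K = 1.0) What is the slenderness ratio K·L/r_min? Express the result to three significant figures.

λ ≈ 219

d_o = 25.5 mm, d_i = 23.2 mm
I = π(d_o⁴ − d_i⁴)/64 = π(25.5⁴ − 23.20⁴)/64 = 6.535×10^3 mm⁴
A = 87.97 mm²;  r_min = √(I/A) = √(6.535×10^3/87.97) = 8.619 mm
L_e = K·L = 1 × 1.89 m = 1.890 m = 1890.0 mm
λ = L_e / r_min = 1890.0 / 8.619 = 219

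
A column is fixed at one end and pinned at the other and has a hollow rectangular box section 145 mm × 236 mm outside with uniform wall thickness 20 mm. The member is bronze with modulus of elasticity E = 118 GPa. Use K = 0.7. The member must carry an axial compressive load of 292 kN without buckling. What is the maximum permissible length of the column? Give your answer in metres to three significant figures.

Inner dimensions: h_i = 236 − 2×20 = 196.0 mm, b_i = 145 − 2×20 = 105.0 mm
Weak-axis I_min = (h_o·b_o³ − h_i·b_i³)/12 with b_o = 145, b_i = 105.0 mm (shorter outer/inner sides).
I_min = (236×145³ − 196.0×105.0³)/12 = 4.105×10^7 mm⁴
I = 4.105×10^-5 m⁴
At the buckling limit P_cr = P = 2.920×10^5 N
From P_cr = π²EI/(K·L)²:  L = (1/K)·√(π²EI/P_cr) = (1/0.7)·√(π²×1.18×10^11×4.105×10^-5/2.920×10^5)
L = 18.3 m

L_max ≈ 18.3 m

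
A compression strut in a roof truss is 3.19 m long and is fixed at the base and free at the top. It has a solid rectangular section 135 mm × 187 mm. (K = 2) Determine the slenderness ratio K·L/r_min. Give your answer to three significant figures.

λ ≈ 164

For a rectangle r_min = b/√12 = 135/√12 = 38.97 mm
L_e = K·L = 2 × 3.19 m = 6.380 m = 6380.0 mm
λ = L_e / r_min = 6380.0 / 38.97 = 164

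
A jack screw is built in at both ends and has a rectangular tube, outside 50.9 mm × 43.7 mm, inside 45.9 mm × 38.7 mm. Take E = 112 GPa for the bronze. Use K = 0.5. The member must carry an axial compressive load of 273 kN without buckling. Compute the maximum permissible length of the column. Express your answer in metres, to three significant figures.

L_max ≈ 1.46 m

Weak-axis I_min = (h_o·b_o³ − h_i·b_i³)/12 with b_o = 43.7, b_i = 38.70 mm (shorter outer/inner sides).
I_min = (50.9×43.7³ − 45.90×38.70³)/12 = 1.323×10^5 mm⁴
I = 1.323×10^-7 m⁴
At the buckling limit P_cr = P = 2.730×10^5 N
From P_cr = π²EI/(K·L)²:  L = (1/K)·√(π²EI/P_cr) = (1/0.5)·√(π²×1.12×10^11×1.323×10^-7/2.730×10^5)
L = 1.46 m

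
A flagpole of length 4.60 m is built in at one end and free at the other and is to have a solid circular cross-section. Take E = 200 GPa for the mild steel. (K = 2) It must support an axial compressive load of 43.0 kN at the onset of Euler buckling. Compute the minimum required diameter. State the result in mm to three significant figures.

d ≈ 78.3 mm

L_e = K·L = 2 × 4.60 = 9.200 m
Required I = P_cr·L_e²/(π²E) = 4.300×10^4 × 9.200² / (π² × 2.00×10^11) = 1.844×10^-6 m⁴
I_req = 1.844×10^6 mm⁴
Solid circle: I = πd⁴/64  ⇒  d = (64I/π)^(1/4) = (64×1.844×10^6/π)^(1/4) = 78.3 mm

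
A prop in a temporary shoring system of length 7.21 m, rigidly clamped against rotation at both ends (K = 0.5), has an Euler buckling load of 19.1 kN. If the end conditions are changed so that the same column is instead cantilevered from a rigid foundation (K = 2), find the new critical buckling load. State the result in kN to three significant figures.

P_cr ≈ 1.19 kN

P_cr ∝ 1/K², so P_cr,new = P_cr,old × (K_old/K_new)² = 19.1 × (0.5/2)²
= 19.1 × 0.06250 = 1.19 kN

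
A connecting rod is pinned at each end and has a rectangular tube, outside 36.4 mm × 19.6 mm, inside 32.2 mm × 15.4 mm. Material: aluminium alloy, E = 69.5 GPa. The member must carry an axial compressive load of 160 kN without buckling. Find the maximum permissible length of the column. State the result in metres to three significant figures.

L_max ≈ 0.236 m

Weak-axis I_min = (h_o·b_o³ − h_i·b_i³)/12 with b_o = 19.6, b_i = 15.40 mm (shorter outer/inner sides).
I_min = (36.4×19.6³ − 32.20×15.40³)/12 = 1.304×10^4 mm⁴
I = 1.304×10^-8 m⁴
At the buckling limit P_cr = P = 1.600×10^5 N
From P_cr = π²EI/(K·L)²:  L = (1/K)·√(π²EI/P_cr) = (1/1)·√(π²×6.95×10^10×1.304×10^-8/1.600×10^5)
L = 0.236 m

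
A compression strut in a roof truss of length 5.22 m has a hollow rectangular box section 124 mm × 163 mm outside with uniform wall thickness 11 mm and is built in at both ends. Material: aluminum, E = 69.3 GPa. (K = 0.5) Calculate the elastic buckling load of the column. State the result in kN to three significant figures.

P_cr ≈ 1350 kN

Inner dimensions: h_i = 163 − 2×11 = 141.0 mm, b_i = 124 − 2×11 = 102.0 mm
Weak-axis I_min = (h_o·b_o³ − h_i·b_i³)/12 with b_o = 124, b_i = 102.0 mm (shorter outer/inner sides).
I_min = (163×124³ − 141.0×102.0³)/12 = 1.343×10^7 mm⁴
I = 1.343×10^7 mm⁴ = 1.343×10^-5 m⁴
Effective length L_e = K·L = 0.5 × 5.22 = 2.610 m
P_cr = π²EI / L_e² = π² × 69.3×10⁹ × 1.343×10^-5 / 2.610² = 1.348×10^6 N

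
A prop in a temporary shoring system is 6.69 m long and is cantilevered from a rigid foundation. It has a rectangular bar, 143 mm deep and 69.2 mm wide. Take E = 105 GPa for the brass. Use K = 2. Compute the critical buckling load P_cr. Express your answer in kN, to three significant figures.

P_cr ≈ 22.9 kN

Buckling occurs about the weak axis: I_min = h·b³/12 with b = 69.2 mm (the shorter side).
I_min = 143×69.2³/12 = 3.949×10^6 mm⁴
I = 3.949×10^6 mm⁴ = 3.949×10^-6 m⁴
Effective length L_e = K·L = 2 × 6.69 = 13.38 m
P_cr = π²EI / L_e² = π² × 105×10⁹ × 3.949×10^-6 / 13.38² = 2.286×10^4 N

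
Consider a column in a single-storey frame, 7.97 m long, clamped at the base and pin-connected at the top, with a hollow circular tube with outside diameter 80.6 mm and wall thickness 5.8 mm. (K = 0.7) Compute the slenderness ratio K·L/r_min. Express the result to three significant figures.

λ ≈ 210

Inner diameter d_i = 80.6 − 2×5.8 = 69.00 mm
I = π(d_o⁴ − d_i⁴)/64 = π(80.6⁴ − 69.00⁴)/64 = 9.590×10^5 mm⁴
A = 1.363×10^3 mm²;  r_min = √(I/A) = √(9.590×10^5/1.363×10^3) = 26.53 mm
L_e = K·L = 0.7 × 7.97 m = 5.579 m = 5579.0 mm
λ = L_e / r_min = 5579.0 / 26.53 = 210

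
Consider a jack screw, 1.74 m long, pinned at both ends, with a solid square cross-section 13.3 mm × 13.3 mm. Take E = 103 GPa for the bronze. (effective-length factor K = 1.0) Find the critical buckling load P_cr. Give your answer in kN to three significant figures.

P_cr ≈ 0.876 kN

I = a⁴/12 = 13.3⁴/12 = 2.608×10^3 mm⁴
I = 2.608×10^3 mm⁴ = 2.608×10^-9 m⁴
Effective length L_e = K·L = 1 × 1.74 = 1.740 m
P_cr = π²EI / L_e² = π² × 103×10⁹ × 2.608×10^-9 / 1.740² = 875.5 N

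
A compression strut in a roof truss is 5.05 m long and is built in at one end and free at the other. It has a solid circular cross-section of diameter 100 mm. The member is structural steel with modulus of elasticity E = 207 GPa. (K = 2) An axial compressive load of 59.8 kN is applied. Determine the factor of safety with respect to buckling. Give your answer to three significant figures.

n ≈ 1.64

I = πd⁴/64 = π×100⁴/64 = 4.909×10^6 mm⁴
I = 4.909×10^6 mm⁴ = 4.909×10^-6 m⁴
Effective length L_e = K·L = 2 × 5.05 = 10.10 m
P_cr = π²EI / L_e² = π² × 207×10⁹ × 4.909×10^-6 / 10.10² = 9.831×10^4 N
Factor of safety n = P_cr / P = 98.310 / 59.8 = 1.64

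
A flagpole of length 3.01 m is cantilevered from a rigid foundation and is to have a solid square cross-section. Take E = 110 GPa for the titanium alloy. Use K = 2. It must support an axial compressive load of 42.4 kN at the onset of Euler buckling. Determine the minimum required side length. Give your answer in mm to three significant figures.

a ≈ 64.2 mm

L_e = K·L = 2 × 3.01 = 6.020 m
Required I = P_cr·L_e²/(π²E) = 4.240×10^4 × 6.020² / (π² × 1.10×10^11) = 1.415×10^-6 m⁴
I_req = 1.415×10^6 mm⁴
Solid square: I = a⁴/12  ⇒  a = (12I)^(1/4) = (12×1.415×10^6)^(1/4) = 64.2 mm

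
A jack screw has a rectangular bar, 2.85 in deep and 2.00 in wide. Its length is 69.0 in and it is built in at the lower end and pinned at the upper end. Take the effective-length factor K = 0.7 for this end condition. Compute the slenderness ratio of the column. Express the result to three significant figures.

λ ≈ 83.7

For a rectangle r_min = b/√12 = 2.00/√12 = 0.5774 in
L_e = K·L = 0.7 × 69.0 = 48.30 in
λ = L_e / r_min = 48.300 / 0.5774 = 83.7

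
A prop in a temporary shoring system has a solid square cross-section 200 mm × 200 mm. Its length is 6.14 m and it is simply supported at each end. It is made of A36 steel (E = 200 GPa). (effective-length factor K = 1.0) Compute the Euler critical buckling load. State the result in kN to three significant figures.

I = a⁴/12 = 200⁴/12 = 1.333×10^8 mm⁴
I = 1.333×10^8 mm⁴ = 1.333×10^-4 m⁴
Effective length L_e = K·L = 1 × 6.14 = 6.140 m
P_cr = π²EI / L_e² = π² × 200×10⁹ × 1.333×10^-4 / 6.140² = 6.981×10^6 N

P_cr ≈ 6980 kN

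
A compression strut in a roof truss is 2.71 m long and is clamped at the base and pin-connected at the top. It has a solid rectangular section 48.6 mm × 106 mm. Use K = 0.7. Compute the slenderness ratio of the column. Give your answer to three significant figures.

For a rectangle r_min = b/√12 = 48.6/√12 = 14.03 mm
L_e = K·L = 0.7 × 2.71 m = 1.897 m = 1897.0 mm
λ = L_e / r_min = 1897.0 / 14.03 = 135

λ ≈ 135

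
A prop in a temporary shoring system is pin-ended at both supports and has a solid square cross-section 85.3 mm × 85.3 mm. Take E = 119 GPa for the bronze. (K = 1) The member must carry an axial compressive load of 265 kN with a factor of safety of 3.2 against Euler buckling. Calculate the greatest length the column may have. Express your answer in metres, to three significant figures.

I = a⁴/12 = 85.3⁴/12 = 4.412×10^6 mm⁴
I = 4.412×10^-6 m⁴
Required critical load P_cr = n·P = 3.2 × 265 = 848.0 kN = 8.480×10^5 N
From P_cr = π²EI/(K·L)²:  L = (1/K)·√(π²EI/P_cr) = (1/1)·√(π²×1.19×10^11×4.412×10^-6/8.480×10^5)
L = 2.47 m

L_max ≈ 2.47 m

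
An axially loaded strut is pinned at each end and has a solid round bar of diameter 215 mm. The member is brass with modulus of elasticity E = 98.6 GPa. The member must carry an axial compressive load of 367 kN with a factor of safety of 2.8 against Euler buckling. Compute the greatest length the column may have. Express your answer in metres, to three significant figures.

L_max ≈ 9.97 m

I = πd⁴/64 = π×215⁴/64 = 1.049×10^8 mm⁴
I = 1.049×10^-4 m⁴
Required critical load P_cr = n·P = 2.8 × 367 = 1028 kN = 1.028×10^6 N
From P_cr = π²EI/(K·L)²:  L = (1/K)·√(π²EI/P_cr) = (1/1)·√(π²×9.86×10^10×1.049×10^-4/1.028×10^6)
L = 9.97 m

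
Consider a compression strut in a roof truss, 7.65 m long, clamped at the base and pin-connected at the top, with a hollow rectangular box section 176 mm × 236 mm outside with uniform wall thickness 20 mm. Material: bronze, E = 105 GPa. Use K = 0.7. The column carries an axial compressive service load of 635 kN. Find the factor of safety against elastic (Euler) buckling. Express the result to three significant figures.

Inner dimensions: h_i = 236 − 2×20 = 196.0 mm, b_i = 176 − 2×20 = 136.0 mm
Weak-axis I_min = (h_o·b_o³ − h_i·b_i³)/12 with b_o = 176, b_i = 136.0 mm (shorter outer/inner sides).
I_min = (236×176³ − 196.0×136.0³)/12 = 6.613×10^7 mm⁴
I = 6.613×10^7 mm⁴ = 6.613×10^-5 m⁴
Effective length L_e = K·L = 0.7 × 7.65 = 5.355 m
P_cr = π²EI / L_e² = π² × 105×10⁹ × 6.613×10^-5 / 5.355² = 2.390×10^6 N
Factor of safety n = P_cr / P = 2389.9 / 635 = 3.76

n ≈ 3.76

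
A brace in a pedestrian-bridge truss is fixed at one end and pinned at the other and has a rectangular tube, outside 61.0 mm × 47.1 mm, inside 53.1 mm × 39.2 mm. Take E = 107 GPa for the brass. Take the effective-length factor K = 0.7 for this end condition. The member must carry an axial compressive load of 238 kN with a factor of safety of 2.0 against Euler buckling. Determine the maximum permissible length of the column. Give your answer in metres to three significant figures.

L_max ≈ 1.09 m

Weak-axis I_min = (h_o·b_o³ − h_i·b_i³)/12 with b_o = 47.1, b_i = 39.20 mm (shorter outer/inner sides).
I_min = (61.0×47.1³ − 53.10×39.20³)/12 = 2.646×10^5 mm⁴
I = 2.646×10^-7 m⁴
Required critical load P_cr = n·P = 2.0 × 238 = 476.0 kN = 4.760×10^5 N
From P_cr = π²EI/(K·L)²:  L = (1/K)·√(π²EI/P_cr) = (1/0.7)·√(π²×1.07×10^11×2.646×10^-7/4.760×10^5)
L = 1.09 m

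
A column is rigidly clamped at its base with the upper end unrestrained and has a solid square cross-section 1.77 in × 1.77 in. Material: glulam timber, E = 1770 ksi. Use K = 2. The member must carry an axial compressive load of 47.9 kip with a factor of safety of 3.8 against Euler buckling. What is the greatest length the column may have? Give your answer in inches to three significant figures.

L_max ≈ 4.43 in

I = a⁴/12 = 1.77⁴/12 = 0.8179 in⁴
Required critical load P_cr = n·P = 3.8 × 47.9 = 182.0 kip = 1.820×10^5 lb
From P_cr = π²EI/(K·L)²:  L = (1/K)·√(π²EI/P_cr) = (1/2)·√(π²×1.77×10^6×0.8179/1.820×10^5)
L = 4.43 in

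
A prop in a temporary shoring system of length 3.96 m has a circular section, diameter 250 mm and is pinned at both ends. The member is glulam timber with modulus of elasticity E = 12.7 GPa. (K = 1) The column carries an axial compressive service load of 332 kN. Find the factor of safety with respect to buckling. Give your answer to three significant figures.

I = πd⁴/64 = π×250⁴/64 = 1.917×10^8 mm⁴
I = 1.917×10^8 mm⁴ = 1.917×10^-4 m⁴
Effective length L_e = K·L = 1 × 3.96 = 3.960 m
P_cr = π²EI / L_e² = π² × 12.7×10⁹ × 1.917×10^-4 / 3.960² = 1.533×10^6 N
Factor of safety n = P_cr / P = 1532.7 / 332 = 4.62

n ≈ 4.62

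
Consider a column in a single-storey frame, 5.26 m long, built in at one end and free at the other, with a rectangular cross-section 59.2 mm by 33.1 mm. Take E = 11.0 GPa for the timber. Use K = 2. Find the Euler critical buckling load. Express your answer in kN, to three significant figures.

Buckling occurs about the weak axis: I_min = h·b³/12 with b = 33.1 mm (the shorter side).
I_min = 59.2×33.1³/12 = 1.789×10^5 mm⁴
I = 1.789×10^5 mm⁴ = 1.789×10^-7 m⁴
Effective length L_e = K·L = 2 × 5.26 = 10.52 m
P_cr = π²EI / L_e² = π² × 11.0×10⁹ × 1.789×10^-7 / 10.52² = 175.5 N

P_cr ≈ 0.176 kN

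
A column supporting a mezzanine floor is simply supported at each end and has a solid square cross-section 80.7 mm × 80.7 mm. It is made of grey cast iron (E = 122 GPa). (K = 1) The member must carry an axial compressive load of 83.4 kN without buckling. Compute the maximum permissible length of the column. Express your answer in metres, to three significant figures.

L_max ≈ 7.14 m

I = a⁴/12 = 80.7⁴/12 = 3.534×10^6 mm⁴
I = 3.534×10^-6 m⁴
At the buckling limit P_cr = P = 8.340×10^4 N
From P_cr = π²EI/(K·L)²:  L = (1/K)·√(π²EI/P_cr) = (1/1)·√(π²×1.22×10^11×3.534×10^-6/8.340×10^4)
L = 7.14 m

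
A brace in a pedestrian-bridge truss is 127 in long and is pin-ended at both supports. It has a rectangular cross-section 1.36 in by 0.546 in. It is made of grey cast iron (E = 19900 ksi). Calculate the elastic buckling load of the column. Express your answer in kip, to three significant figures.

Buckling occurs about the weak axis: I_min = h·b³/12 with b = 0.546 in (the shorter side).
I_min = 1.36×0.546³/12 = 1.845×10^-2 in⁴
Effective length L_e = K·L = 1 × 127 = 127.0 in
P_cr = π²EI / L_e² = π² × 19900×10³ × 1.845×10^-2 / 127.0² = 224.6 lb

P_cr ≈ 0.225 kip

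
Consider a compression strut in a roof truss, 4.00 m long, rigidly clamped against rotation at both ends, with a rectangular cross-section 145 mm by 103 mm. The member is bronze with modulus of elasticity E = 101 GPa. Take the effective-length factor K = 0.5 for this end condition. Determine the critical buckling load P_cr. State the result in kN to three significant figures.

Buckling occurs about the weak axis: I_min = h·b³/12 with b = 103 mm (the shorter side).
I_min = 145×103³/12 = 1.320×10^7 mm⁴
I = 1.320×10^7 mm⁴ = 1.320×10^-5 m⁴
Effective length L_e = K·L = 0.5 × 4.00 = 2.000 m
P_cr = π²EI / L_e² = π² × 101×10⁹ × 1.320×10^-5 / 2.000² = 3.290×10^6 N

P_cr ≈ 3290 kN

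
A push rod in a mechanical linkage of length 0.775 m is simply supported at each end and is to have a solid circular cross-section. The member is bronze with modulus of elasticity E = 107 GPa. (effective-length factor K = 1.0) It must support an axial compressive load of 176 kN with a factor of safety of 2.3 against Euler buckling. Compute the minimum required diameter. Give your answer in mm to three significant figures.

d ≈ 46.5 mm

Required P_cr = n·P = 2.3 × 176 = 404.8 kN
L_e = K·L = 1 × 0.775 = 0.7750 m
Required I = P_cr·L_e²/(π²E) = 4.048×10^5 × 0.7750² / (π² × 1.07×10^11) = 2.302×10^-7 m⁴
I_req = 2.302×10^5 mm⁴
Solid circle: I = πd⁴/64  ⇒  d = (64I/π)^(1/4) = (64×2.302×10^5/π)^(1/4) = 46.5 mm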